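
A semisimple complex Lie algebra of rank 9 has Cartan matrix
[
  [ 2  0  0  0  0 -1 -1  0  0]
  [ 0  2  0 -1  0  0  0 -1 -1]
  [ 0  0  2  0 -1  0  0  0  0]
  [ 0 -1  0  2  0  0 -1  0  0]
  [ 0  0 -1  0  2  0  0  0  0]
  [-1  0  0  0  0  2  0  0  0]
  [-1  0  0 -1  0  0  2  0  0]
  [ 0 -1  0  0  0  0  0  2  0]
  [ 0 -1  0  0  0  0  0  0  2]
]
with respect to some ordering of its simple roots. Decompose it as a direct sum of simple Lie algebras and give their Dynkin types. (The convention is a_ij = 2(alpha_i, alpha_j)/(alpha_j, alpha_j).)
A2 ⊕ D7

The diagram associated to this matrix has two connected components: the simple roots {alpha_3, alpha_5} form a chain of 2 nodes with single edges (A_2), and {alpha_1, alpha_2, alpha_4, alpha_6, alpha_7, alpha_8, alpha_9} form a chain of 5 nodes with a fork of two nodes at one end (D_7). A semisimple Lie algebra decomposes uniquely as the direct sum of simple ideals, one per connected component of its Dynkin diagram, so g ≅ A_2 ⊕ D_7 (dimension 8 + 91 = 99).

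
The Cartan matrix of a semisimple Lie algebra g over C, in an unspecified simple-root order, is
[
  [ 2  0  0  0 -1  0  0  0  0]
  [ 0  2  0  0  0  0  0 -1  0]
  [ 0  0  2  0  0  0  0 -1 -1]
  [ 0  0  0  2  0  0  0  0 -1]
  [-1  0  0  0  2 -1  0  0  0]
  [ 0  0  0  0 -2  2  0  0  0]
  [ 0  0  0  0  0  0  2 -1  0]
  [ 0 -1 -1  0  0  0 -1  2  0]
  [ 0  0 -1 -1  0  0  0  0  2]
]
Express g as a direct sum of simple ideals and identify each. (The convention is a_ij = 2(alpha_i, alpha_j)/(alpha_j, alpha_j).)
The diagram associated to this matrix has two connected components: the simple roots {alpha_1, alpha_5, alpha_6} form a chain of 3 nodes with a double edge at one end; the terminal node there is the unique long simple root (C_3), and {alpha_2, alpha_3, alpha_4, alpha_7, alpha_8, alpha_9} form a chain of 4 nodes with a fork of two nodes at one end (D_6). A semisimple Lie algebra decomposes uniquely as the direct sum of simple ideals, one per connected component of its Dynkin diagram, so g ≅ C_3 ⊕ D_6 (dimension 21 + 66 = 87).

C_3 (sp(6)) ⊕ D_6 (so(12))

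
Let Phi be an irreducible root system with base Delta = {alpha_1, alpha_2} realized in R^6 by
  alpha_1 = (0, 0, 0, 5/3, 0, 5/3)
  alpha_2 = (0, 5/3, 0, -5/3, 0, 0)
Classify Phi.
Compute the Cartan integers a_ij = 2(alpha_i, alpha_j)/(alpha_j, alpha_j); the resulting 2x2 Cartan matrix is
[[2, -1], [-1, 2]].
All simple roots have the same length, so the diagram is simply laced. The associated Dynkin diagram is a chain of 2 nodes with single edges (A_2), so the type is A_2 (the algebra sl(3)).

A_2 (sl(3))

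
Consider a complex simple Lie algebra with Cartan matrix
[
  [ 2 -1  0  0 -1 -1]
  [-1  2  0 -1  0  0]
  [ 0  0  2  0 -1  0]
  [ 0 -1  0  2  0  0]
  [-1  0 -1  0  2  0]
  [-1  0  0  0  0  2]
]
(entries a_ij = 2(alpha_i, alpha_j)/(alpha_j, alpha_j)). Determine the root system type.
E_6

The matrix has rank 6 with 2's on the diagonal. Reading the off-diagonal entries as Dynkin edges (a single edge where a_ij = a_ji = -1; a double or triple edge where a_ij * a_ji = 2 or 3), the diagram is a chain of 5 nodes with one extra node attached to the third node from one end (E_6). One simple-root ordering that puts it in standard form is (alpha_4, alpha_6, alpha_2, alpha_1, alpha_5, alpha_3). So the algebra is type E_6.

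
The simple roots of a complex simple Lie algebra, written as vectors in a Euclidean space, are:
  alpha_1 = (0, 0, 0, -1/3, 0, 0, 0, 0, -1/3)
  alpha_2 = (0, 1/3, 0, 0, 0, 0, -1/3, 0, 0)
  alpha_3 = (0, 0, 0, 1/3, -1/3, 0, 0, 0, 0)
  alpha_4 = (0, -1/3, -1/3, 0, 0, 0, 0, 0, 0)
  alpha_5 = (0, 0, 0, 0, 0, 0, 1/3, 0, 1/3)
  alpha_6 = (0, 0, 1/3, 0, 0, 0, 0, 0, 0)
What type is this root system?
B_6 (so(13))

Compute the Cartan integers a_ij = 2(alpha_i, alpha_j)/(alpha_j, alpha_j); the resulting 6x6 Cartan matrix is
[[2, 0, -1, 0, -1, 0], [0, 2, 0, -1, -1, 0], [-1, 0, 2, 0, 0, 0], [0, -1, 0, 2, 0, -2], [-1, -1, 0, 0, 2, 0], [0, 0, 0, -1, 0, 2]].
The roots have two lengths (squared-length ratio 2:1); the short ones are alpha_{6}. The associated Dynkin diagram is a chain of 6 nodes with a double edge at one end; the terminal node there is the unique short simple root (B_6), so the type is B_6 (the algebra so(13)).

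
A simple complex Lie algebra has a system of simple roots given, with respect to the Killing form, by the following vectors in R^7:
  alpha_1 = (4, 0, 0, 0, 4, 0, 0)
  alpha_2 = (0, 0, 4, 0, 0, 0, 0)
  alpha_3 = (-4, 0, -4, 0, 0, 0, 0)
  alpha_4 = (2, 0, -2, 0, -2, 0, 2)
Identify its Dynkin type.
Compute the Cartan integers a_ij = 2(alpha_i, alpha_j)/(alpha_j, alpha_j); the resulting 4x4 Cartan matrix is
[[2, 0, -1, 0], [0, 2, -1, -1], [-1, -2, 2, 0], [0, -1, 0, 2]].
The roots have two lengths (squared-length ratio 2:1); the short ones are alpha_{2,4}. The associated Dynkin diagram is a chain of 4 nodes with a double edge between the middle two (F_4), so the type is F_4.

type F_4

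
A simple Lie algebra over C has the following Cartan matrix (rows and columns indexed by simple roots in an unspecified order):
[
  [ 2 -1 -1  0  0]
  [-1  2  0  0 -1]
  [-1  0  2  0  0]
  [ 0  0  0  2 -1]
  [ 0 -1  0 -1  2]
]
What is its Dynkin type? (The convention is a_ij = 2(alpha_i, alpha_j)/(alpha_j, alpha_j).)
A_5 (sl(6))

The matrix has rank 5 with 2's on the diagonal. Reading the off-diagonal entries as Dynkin edges (a single edge where a_ij = a_ji = -1; a double or triple edge where a_ij * a_ji = 2 or 3), the diagram is a chain of 5 nodes with single edges (A_5). One simple-root ordering that puts it in standard form is (alpha_3, alpha_1, alpha_2, alpha_5, alpha_4). So the algebra is type A_5, i.e. sl(6).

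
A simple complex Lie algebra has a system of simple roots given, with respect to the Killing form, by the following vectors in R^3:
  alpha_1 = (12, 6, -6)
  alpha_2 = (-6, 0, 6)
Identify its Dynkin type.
G_2

Compute the Cartan integers a_ij = 2(alpha_i, alpha_j)/(alpha_j, alpha_j); the resulting 2x2 Cartan matrix is
[[2, -3], [-1, 2]].
The roots have two lengths (squared-length ratio 3:1); the short ones are alpha_{2}. The associated Dynkin diagram is two nodes joined by a triple edge (G_2), so the type is G_2.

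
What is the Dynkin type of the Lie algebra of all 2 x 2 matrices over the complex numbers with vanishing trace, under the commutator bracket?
A_1 (sl(2))

This is sl(2), which has dimension 2^2 - 1 = 3 and rank 2 - 1 = 1 (a Cartan subalgebra is the diagonal traceless matrices). In the classification of classical Lie algebras, the special linear algebra sl(n+1) has type A_n; here n = 1, so the Dynkin diagram is a chain of 1 nodes with single edges (A_1). Hence the type is A_1.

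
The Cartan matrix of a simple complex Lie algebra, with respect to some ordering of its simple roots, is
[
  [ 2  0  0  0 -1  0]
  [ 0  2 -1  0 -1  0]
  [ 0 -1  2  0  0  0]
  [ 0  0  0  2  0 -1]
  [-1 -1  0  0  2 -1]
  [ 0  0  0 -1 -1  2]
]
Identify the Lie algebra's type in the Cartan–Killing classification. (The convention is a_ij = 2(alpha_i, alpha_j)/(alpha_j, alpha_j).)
E_6

The matrix has rank 6 with 2's on the diagonal. Reading the off-diagonal entries as Dynkin edges (a single edge where a_ij = a_ji = -1; a double or triple edge where a_ij * a_ji = 2 or 3), the diagram is a chain of 5 nodes with one extra node attached to the third node from one end (E_6). One simple-root ordering that puts it in standard form is (alpha_3, alpha_1, alpha_2, alpha_5, alpha_6, alpha_4). So the algebra is type E_6.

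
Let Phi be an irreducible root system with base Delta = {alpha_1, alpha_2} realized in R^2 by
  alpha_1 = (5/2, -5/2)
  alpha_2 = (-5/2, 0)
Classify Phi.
Compute the Cartan integers a_ij = 2(alpha_i, alpha_j)/(alpha_j, alpha_j); the resulting 2x2 Cartan matrix is
[[2, -2], [-1, 2]].
The roots have two lengths (squared-length ratio 2:1); the short ones are alpha_{2}. The associated Dynkin diagram is a chain of 2 nodes with a double edge at one end; the terminal node there is the unique short simple root (B_2), so the type is B_2 (the algebra so(5)).

B2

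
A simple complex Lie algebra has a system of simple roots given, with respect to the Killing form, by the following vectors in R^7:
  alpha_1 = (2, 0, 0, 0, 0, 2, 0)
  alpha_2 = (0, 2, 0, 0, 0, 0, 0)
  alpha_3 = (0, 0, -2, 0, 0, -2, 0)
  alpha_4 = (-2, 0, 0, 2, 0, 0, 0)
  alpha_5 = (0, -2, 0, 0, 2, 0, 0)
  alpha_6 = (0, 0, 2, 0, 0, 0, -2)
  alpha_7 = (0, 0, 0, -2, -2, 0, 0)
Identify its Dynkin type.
B_7

Compute the Cartan integers a_ij = 2(alpha_i, alpha_j)/(alpha_j, alpha_j); the resulting 7x7 Cartan matrix is
[[2, 0, -1, -1, 0, 0, 0], [0, 2, 0, 0, -1, 0, 0], [-1, 0, 2, 0, 0, -1, 0], [-1, 0, 0, 2, 0, 0, -1], [0, -2, 0, 0, 2, 0, -1], [0, 0, -1, 0, 0, 2, 0], [0, 0, 0, -1, -1, 0, 2]].
The roots have two lengths (squared-length ratio 2:1); the short ones are alpha_{2}. The associated Dynkin diagram is a chain of 7 nodes with a double edge at one end; the terminal node there is the unique short simple root (B_7), so the type is B_7 (the algebra so(15)).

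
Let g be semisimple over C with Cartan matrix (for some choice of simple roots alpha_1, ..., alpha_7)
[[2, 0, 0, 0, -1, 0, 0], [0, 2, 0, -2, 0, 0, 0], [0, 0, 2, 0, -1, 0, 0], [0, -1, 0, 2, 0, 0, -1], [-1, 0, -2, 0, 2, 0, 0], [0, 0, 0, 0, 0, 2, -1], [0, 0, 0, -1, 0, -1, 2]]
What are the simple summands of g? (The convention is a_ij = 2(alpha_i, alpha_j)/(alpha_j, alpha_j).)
The diagram associated to this matrix has two connected components: the simple roots {alpha_1, alpha_3, alpha_5} form a chain of 3 nodes with a double edge at one end; the terminal node there is the unique short simple root (B_3), and {alpha_2, alpha_4, alpha_6, alpha_7} form a chain of 4 nodes with a double edge at one end; the terminal node there is the unique long simple root (C_4). A semisimple Lie algebra decomposes uniquely as the direct sum of simple ideals, one per connected component of its Dynkin diagram, so g ≅ B_3 ⊕ C_4 (dimension 21 + 36 = 57).

B_3 (so(7)) + C_4 (sp(8))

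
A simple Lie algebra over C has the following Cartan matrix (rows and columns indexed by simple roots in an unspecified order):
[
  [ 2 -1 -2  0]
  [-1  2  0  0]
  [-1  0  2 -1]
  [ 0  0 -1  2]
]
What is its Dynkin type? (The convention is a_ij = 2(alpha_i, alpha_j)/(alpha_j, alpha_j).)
F4

The matrix has rank 4 with 2's on the diagonal. Reading the off-diagonal entries as Dynkin edges (a single edge where a_ij = a_ji = -1; a double or triple edge where a_ij * a_ji = 2 or 3), the diagram is a chain of 4 nodes with a double edge between the middle two (F_4). One simple-root ordering that puts it in standard form is (alpha_2, alpha_1, alpha_3, alpha_4). So the algebra is type F_4.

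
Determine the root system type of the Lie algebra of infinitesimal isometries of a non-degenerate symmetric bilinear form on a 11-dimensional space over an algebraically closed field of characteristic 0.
This is so(11) with 11 odd, which has dimension 11(11-1)/2 = 55 and rank (11-1)/2 = 5. In the classification of classical Lie algebras, the orthogonal algebra so(2n+1) in an odd number of variables has type B_n; here n = 5, so the Dynkin diagram is a chain of 5 nodes with a double edge at one end; the terminal node there is the unique short simple root (B_5). Hence the type is B_5.

B_5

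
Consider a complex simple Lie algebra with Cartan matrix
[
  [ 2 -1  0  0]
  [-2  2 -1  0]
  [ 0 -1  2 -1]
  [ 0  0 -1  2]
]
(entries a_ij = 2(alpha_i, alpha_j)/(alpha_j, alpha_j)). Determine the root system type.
B4

The matrix has rank 4 with 2's on the diagonal. Reading the off-diagonal entries as Dynkin edges (a single edge where a_ij = a_ji = -1; a double or triple edge where a_ij * a_ji = 2 or 3), the diagram is a chain of 4 nodes with a double edge at one end; the terminal node there is the unique short simple root (B_4). One simple-root ordering that puts it in standard form is (alpha_4, alpha_3, alpha_2, alpha_1). So the algebra is type B_4, i.e. so(9).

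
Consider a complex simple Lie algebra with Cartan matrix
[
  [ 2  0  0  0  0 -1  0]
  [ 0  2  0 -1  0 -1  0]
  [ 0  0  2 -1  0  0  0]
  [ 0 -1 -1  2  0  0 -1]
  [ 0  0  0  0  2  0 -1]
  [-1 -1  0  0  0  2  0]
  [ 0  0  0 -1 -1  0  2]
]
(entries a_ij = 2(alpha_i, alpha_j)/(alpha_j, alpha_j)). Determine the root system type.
E_7

The matrix has rank 7 with 2's on the diagonal. Reading the off-diagonal entries as Dynkin edges (a single edge where a_ij = a_ji = -1; a double or triple edge where a_ij * a_ji = 2 or 3), the diagram is a chain of 6 nodes with one extra node attached to the third node from one end (E_7). One simple-root ordering that puts it in standard form is (alpha_5, alpha_3, alpha_7, alpha_4, alpha_2, alpha_6, alpha_1). So the algebra is type E_7.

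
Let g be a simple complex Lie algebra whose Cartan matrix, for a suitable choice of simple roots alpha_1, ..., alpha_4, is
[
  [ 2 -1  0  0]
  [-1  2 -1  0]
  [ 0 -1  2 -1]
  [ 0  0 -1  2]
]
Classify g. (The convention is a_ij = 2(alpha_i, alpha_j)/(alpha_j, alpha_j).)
A_4 (sl(5))

The matrix has rank 4 with 2's on the diagonal. Reading the off-diagonal entries as Dynkin edges (a single edge where a_ij = a_ji = -1; a double or triple edge where a_ij * a_ji = 2 or 3), the diagram is a chain of 4 nodes with single edges (A_4). One simple-root ordering that puts it in standard form is (alpha_1, alpha_2, alpha_3, alpha_4). So the algebra is type A_4, i.e. sl(5).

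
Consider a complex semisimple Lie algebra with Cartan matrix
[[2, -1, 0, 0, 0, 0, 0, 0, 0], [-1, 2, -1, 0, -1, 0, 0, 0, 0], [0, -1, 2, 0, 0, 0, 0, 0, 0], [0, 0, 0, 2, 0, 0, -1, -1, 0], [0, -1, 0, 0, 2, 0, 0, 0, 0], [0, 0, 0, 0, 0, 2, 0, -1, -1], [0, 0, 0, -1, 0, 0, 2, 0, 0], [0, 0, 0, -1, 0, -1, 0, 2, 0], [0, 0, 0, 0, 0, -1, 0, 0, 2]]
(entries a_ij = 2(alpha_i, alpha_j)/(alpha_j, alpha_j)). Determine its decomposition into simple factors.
The diagram associated to this matrix has two connected components: the simple roots {alpha_4, alpha_6, alpha_7, alpha_8, alpha_9} form a chain of 5 nodes with single edges (A_5), and {alpha_1, alpha_2, alpha_3, alpha_5} form a chain of 2 nodes with a fork of two nodes at one end (D_4). A semisimple Lie algebra decomposes uniquely as the direct sum of simple ideals, one per connected component of its Dynkin diagram, so g ≅ A_5 ⊕ D_4 (dimension 35 + 28 = 63).

A_5 (sl(6)) + D_4 (so(8))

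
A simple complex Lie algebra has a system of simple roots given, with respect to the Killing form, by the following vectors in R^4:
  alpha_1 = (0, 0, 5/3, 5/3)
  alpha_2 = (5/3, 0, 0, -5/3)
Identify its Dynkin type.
Compute the Cartan integers a_ij = 2(alpha_i, alpha_j)/(alpha_j, alpha_j); the resulting 2x2 Cartan matrix is
[[2, -1], [-1, 2]].
All simple roots have the same length, so the diagram is simply laced. The associated Dynkin diagram is a chain of 2 nodes with single edges (A_2), so the type is A_2 (the algebra sl(3)).

A_2 (sl(3))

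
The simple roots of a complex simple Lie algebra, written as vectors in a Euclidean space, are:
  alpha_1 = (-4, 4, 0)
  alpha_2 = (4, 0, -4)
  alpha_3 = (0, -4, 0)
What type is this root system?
B_3

Compute the Cartan integers a_ij = 2(alpha_i, alpha_j)/(alpha_j, alpha_j); the resulting 3x3 Cartan matrix is
[[2, -1, -2], [-1, 2, 0], [-1, 0, 2]].
The roots have two lengths (squared-length ratio 2:1); the short ones are alpha_{3}. The associated Dynkin diagram is a chain of 3 nodes with a double edge at one end; the terminal node there is the unique short simple root (B_3), so the type is B_3 (the algebra so(7)).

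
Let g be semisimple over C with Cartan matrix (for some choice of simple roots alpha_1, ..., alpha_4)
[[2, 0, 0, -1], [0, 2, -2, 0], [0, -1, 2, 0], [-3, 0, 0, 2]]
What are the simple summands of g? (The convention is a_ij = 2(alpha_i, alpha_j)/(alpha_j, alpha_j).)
B2 ⊕ G2

The diagram associated to this matrix has two connected components: the simple roots {alpha_2, alpha_3} form a chain of 2 nodes with a double edge at one end; the terminal node there is the unique short simple root (B_2), and {alpha_1, alpha_4} form two nodes joined by a triple edge (G_2). A semisimple Lie algebra decomposes uniquely as the direct sum of simple ideals, one per connected component of its Dynkin diagram, so g ≅ B_2 ⊕ G_2 (dimension 10 + 14 = 24).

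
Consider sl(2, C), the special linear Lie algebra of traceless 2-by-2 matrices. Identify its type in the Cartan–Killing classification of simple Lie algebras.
A1

This is sl(2), which has dimension 2^2 - 1 = 3 and rank 2 - 1 = 1 (a Cartan subalgebra is the diagonal traceless matrices). In the classification of classical Lie algebras, the special linear algebra sl(n+1) has type A_n; here n = 1, so the Dynkin diagram is a chain of 1 nodes with single edges (A_1). Hence the type is A_1.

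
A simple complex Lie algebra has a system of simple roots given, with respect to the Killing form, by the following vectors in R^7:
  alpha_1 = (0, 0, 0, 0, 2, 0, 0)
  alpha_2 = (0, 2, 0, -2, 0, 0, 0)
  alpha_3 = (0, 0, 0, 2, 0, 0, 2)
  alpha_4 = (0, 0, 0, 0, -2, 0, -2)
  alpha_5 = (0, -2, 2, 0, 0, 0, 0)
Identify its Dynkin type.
B_5 (so(11))

Compute the Cartan integers a_ij = 2(alpha_i, alpha_j)/(alpha_j, alpha_j); the resulting 5x5 Cartan matrix is
[[2, 0, 0, -1, 0], [0, 2, -1, 0, -1], [0, -1, 2, -1, 0], [-2, 0, -1, 2, 0], [0, -1, 0, 0, 2]].
The roots have two lengths (squared-length ratio 2:1); the short ones are alpha_{1}. The associated Dynkin diagram is a chain of 5 nodes with a double edge at one end; the terminal node there is the unique short simple root (B_5), so the type is B_5 (the algebra so(11)).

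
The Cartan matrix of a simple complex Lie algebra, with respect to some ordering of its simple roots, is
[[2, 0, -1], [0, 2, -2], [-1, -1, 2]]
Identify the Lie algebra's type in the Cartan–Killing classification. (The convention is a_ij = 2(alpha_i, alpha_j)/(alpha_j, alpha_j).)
type C_3

The matrix has rank 3 with 2's on the diagonal. Reading the off-diagonal entries as Dynkin edges (a single edge where a_ij = a_ji = -1; a double or triple edge where a_ij * a_ji = 2 or 3), the diagram is a chain of 3 nodes with a double edge at one end; the terminal node there is the unique long simple root (C_3). One simple-root ordering that puts it in standard form is (alpha_1, alpha_3, alpha_2). So the algebra is type C_3, i.e. sp(6).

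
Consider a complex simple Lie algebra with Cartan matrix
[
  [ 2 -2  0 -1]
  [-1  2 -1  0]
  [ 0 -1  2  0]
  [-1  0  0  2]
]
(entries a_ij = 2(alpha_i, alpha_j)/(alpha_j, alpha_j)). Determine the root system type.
The matrix has rank 4 with 2's on the diagonal. Reading the off-diagonal entries as Dynkin edges (a single edge where a_ij = a_ji = -1; a double or triple edge where a_ij * a_ji = 2 or 3), the diagram is a chain of 4 nodes with a double edge between the middle two (F_4). One simple-root ordering that puts it in standard form is (alpha_4, alpha_1, alpha_2, alpha_3). So the algebra is type F_4.

type F_4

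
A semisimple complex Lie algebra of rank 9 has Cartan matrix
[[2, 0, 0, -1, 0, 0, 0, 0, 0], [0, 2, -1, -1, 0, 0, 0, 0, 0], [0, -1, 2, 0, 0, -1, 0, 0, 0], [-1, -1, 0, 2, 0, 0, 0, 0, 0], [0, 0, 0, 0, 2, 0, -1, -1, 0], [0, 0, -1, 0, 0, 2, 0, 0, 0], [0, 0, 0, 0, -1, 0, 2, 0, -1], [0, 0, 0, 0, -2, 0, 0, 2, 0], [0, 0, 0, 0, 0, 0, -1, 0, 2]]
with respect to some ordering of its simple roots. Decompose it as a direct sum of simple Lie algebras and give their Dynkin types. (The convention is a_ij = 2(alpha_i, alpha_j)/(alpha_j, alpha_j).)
The diagram associated to this matrix has two connected components: the simple roots {alpha_1, alpha_2, alpha_3, alpha_4, alpha_6} form a chain of 5 nodes with single edges (A_5), and {alpha_5, alpha_7, alpha_8, alpha_9} form a chain of 4 nodes with a double edge at one end; the terminal node there is the unique long simple root (C_4). A semisimple Lie algebra decomposes uniquely as the direct sum of simple ideals, one per connected component of its Dynkin diagram, so g ≅ A_5 ⊕ C_4 (dimension 35 + 36 = 71).

A5 + C4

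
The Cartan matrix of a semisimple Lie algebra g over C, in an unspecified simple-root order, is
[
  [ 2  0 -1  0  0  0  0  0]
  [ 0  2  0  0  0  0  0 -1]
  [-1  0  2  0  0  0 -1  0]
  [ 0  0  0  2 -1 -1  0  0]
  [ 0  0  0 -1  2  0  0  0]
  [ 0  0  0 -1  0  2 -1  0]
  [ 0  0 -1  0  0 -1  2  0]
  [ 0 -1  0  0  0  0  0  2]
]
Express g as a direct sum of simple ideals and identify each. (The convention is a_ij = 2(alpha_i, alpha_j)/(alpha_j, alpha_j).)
The diagram associated to this matrix has two connected components: the simple roots {alpha_2, alpha_8} form a chain of 2 nodes with single edges (A_2), and {alpha_1, alpha_3, alpha_4, alpha_5, alpha_6, alpha_7} form a chain of 6 nodes with single edges (A_6). A semisimple Lie algebra decomposes uniquely as the direct sum of simple ideals, one per connected component of its Dynkin diagram, so g ≅ A_2 ⊕ A_6 (dimension 8 + 48 = 56).

A_2 (sl(3)) ⊕ A_6 (sl(7))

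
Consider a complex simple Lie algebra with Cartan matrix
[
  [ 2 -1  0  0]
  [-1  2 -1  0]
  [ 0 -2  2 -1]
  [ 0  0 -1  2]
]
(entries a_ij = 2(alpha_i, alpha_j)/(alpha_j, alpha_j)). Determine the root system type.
The matrix has rank 4 with 2's on the diagonal. Reading the off-diagonal entries as Dynkin edges (a single edge where a_ij = a_ji = -1; a double or triple edge where a_ij * a_ji = 2 or 3), the diagram is a chain of 4 nodes with a double edge between the middle two (F_4). One simple-root ordering that puts it in standard form is (alpha_4, alpha_3, alpha_2, alpha_1). So the algebra is type F_4.

F_4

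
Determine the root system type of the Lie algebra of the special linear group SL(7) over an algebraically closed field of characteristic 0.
This is sl(7), which has dimension 7^2 - 1 = 48 and rank 7 - 1 = 6 (a Cartan subalgebra is the diagonal traceless matrices). In the classification of classical Lie algebras, the special linear algebra sl(n+1) has type A_n; here n = 6, so the Dynkin diagram is a chain of 6 nodes with single edges (A_6). Hence the type is A_6.

A_6 (sl(7))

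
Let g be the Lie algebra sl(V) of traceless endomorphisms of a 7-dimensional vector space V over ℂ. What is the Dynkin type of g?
This is sl(7), which has dimension 7^2 - 1 = 48 and rank 7 - 1 = 6 (a Cartan subalgebra is the diagonal traceless matrices). In the classification of classical Lie algebras, the special linear algebra sl(n+1) has type A_n; here n = 6, so the Dynkin diagram is a chain of 6 nodes with single edges (A_6). Hence the type is A_6.

type A_6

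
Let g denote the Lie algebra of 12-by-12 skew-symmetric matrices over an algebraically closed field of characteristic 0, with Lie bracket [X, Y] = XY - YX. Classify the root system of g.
This is so(12) with 12 even, which has dimension 12(12-1)/2 = 66 and rank 12/2 = 6. In the classification of classical Lie algebras, the orthogonal algebra so(2n) in an even number of variables has type D_n; here n = 6, so the Dynkin diagram is a chain of 4 nodes with a fork of two nodes at one end (D_6). Hence the type is D_6.

D_6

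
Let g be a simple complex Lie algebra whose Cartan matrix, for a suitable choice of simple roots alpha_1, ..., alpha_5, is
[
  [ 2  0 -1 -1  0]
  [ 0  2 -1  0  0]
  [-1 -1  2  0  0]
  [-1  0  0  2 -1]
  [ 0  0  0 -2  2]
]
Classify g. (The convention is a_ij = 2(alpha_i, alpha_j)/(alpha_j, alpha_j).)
The matrix has rank 5 with 2's on the diagonal. Reading the off-diagonal entries as Dynkin edges (a single edge where a_ij = a_ji = -1; a double or triple edge where a_ij * a_ji = 2 or 3), the diagram is a chain of 5 nodes with a double edge at one end; the terminal node there is the unique long simple root (C_5). One simple-root ordering that puts it in standard form is (alpha_2, alpha_3, alpha_1, alpha_4, alpha_5). So the algebra is type C_5, i.e. sp(10).

C_5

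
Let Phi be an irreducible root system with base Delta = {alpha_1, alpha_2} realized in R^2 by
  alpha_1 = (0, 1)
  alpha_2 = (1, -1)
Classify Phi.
B_2 (so(5))

Compute the Cartan integers a_ij = 2(alpha_i, alpha_j)/(alpha_j, alpha_j); the resulting 2x2 Cartan matrix is
[[2, -1], [-2, 2]].
The roots have two lengths (squared-length ratio 2:1); the short ones are alpha_{1}. The associated Dynkin diagram is a chain of 2 nodes with a double edge at one end; the terminal node there is the unique short simple root (B_2), so the type is B_2 (the algebra so(5)).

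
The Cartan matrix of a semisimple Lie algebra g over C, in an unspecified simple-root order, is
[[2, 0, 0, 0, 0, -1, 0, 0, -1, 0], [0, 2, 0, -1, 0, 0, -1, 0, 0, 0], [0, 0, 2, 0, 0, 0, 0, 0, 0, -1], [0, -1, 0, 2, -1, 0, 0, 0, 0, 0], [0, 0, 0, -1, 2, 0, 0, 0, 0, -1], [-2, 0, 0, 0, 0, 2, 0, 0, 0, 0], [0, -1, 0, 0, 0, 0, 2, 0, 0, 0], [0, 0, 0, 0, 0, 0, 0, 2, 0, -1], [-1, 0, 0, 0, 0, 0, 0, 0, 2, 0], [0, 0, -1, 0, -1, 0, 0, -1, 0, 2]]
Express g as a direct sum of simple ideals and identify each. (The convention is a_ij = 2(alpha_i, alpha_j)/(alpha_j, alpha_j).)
The diagram associated to this matrix has two connected components: the simple roots {alpha_1, alpha_6, alpha_9} form a chain of 3 nodes with a double edge at one end; the terminal node there is the unique long simple root (C_3), and {alpha_2, alpha_3, alpha_4, alpha_5, alpha_7, alpha_8, alpha_10} form a chain of 5 nodes with a fork of two nodes at one end (D_7). A semisimple Lie algebra decomposes uniquely as the direct sum of simple ideals, one per connected component of its Dynkin diagram, so g ≅ C_3 ⊕ D_7 (dimension 21 + 91 = 112).

C_3 + D_7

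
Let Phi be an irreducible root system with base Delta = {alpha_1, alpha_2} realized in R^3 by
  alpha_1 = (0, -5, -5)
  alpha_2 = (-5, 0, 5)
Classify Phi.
Compute the Cartan integers a_ij = 2(alpha_i, alpha_j)/(alpha_j, alpha_j); the resulting 2x2 Cartan matrix is
[[2, -1], [-1, 2]].
All simple roots have the same length, so the diagram is simply laced. The associated Dynkin diagram is a chain of 2 nodes with single edges (A_2), so the type is A_2 (the algebra sl(3)).

A_2 (sl(3))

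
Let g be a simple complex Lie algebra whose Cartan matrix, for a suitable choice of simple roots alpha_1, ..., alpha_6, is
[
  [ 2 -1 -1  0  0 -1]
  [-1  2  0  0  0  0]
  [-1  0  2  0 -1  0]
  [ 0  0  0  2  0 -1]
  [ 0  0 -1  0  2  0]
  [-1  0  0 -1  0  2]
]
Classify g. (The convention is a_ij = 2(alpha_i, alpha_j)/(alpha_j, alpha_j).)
The matrix has rank 6 with 2's on the diagonal. Reading the off-diagonal entries as Dynkin edges (a single edge where a_ij = a_ji = -1; a double or triple edge where a_ij * a_ji = 2 or 3), the diagram is a chain of 5 nodes with one extra node attached to the third node from one end (E_6). One simple-root ordering that puts it in standard form is (alpha_4, alpha_2, alpha_6, alpha_1, alpha_3, alpha_5). So the algebra is type E_6.

type E_6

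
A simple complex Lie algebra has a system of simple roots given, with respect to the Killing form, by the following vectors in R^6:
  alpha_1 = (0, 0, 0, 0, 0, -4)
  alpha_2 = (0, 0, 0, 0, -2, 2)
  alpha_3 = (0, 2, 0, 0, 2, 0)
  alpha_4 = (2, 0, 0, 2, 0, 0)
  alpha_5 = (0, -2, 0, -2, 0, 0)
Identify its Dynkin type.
C_5

Compute the Cartan integers a_ij = 2(alpha_i, alpha_j)/(alpha_j, alpha_j); the resulting 5x5 Cartan matrix is
[[2, -2, 0, 0, 0], [-1, 2, -1, 0, 0], [0, -1, 2, 0, -1], [0, 0, 0, 2, -1], [0, 0, -1, -1, 2]].
The roots have two lengths (squared-length ratio 2:1); the short ones are alpha_{2,3,4,5}. The associated Dynkin diagram is a chain of 5 nodes with a double edge at one end; the terminal node there is the unique long simple root (C_5), so the type is C_5 (the algebra sp(10)).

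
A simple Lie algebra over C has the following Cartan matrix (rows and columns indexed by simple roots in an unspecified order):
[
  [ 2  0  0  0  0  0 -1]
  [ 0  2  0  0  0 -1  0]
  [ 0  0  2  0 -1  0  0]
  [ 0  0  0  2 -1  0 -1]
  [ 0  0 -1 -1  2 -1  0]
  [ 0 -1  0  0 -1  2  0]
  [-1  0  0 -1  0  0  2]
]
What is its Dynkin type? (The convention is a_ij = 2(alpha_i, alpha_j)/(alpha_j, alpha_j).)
The matrix has rank 7 with 2's on the diagonal. Reading the off-diagonal entries as Dynkin edges (a single edge where a_ij = a_ji = -1; a double or triple edge where a_ij * a_ji = 2 or 3), the diagram is a chain of 6 nodes with one extra node attached to the third node from one end (E_7). One simple-root ordering that puts it in standard form is (alpha_2, alpha_3, alpha_6, alpha_5, alpha_4, alpha_7, alpha_1). So the algebra is type E_7.

E_7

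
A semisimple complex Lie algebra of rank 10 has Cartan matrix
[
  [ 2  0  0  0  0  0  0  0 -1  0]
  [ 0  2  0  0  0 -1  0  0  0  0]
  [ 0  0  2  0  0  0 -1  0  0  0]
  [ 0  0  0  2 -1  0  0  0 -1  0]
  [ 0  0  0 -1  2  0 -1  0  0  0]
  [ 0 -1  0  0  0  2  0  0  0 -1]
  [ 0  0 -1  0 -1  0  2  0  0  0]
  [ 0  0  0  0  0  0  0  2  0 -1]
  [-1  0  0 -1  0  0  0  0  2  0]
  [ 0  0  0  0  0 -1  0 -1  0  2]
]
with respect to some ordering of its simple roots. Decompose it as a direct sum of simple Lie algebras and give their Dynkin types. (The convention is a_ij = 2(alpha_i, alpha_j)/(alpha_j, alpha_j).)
A4 + A6

The diagram associated to this matrix has two connected components: the simple roots {alpha_2, alpha_6, alpha_8, alpha_10} form a chain of 4 nodes with single edges (A_4), and {alpha_1, alpha_3, alpha_4, alpha_5, alpha_7, alpha_9} form a chain of 6 nodes with single edges (A_6). A semisimple Lie algebra decomposes uniquely as the direct sum of simple ideals, one per connected component of its Dynkin diagram, so g ≅ A_4 ⊕ A_6 (dimension 24 + 48 = 72).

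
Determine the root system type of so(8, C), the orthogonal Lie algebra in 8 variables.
This is so(8) with 8 even, which has dimension 8(8-1)/2 = 28 and rank 8/2 = 4. In the classification of classical Lie algebras, the orthogonal algebra so(2n) in an even number of variables has type D_n; here n = 4, so the Dynkin diagram is a chain of 2 nodes with a fork of two nodes at one end (D_4). Hence the type is D_4.

type D_4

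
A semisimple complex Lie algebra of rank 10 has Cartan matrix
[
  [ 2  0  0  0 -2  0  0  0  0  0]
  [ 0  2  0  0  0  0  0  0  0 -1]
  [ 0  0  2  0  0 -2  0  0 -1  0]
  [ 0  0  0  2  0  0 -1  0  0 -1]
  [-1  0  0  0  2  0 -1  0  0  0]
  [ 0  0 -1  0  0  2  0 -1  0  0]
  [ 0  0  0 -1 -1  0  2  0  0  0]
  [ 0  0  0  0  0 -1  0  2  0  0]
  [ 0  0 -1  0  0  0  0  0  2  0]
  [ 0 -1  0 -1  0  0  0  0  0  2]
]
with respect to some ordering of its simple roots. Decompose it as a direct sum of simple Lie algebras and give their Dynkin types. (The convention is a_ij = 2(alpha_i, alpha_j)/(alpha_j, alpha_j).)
type C_6 + type F_4

The diagram associated to this matrix has two connected components: the simple roots {alpha_1, alpha_2, alpha_4, alpha_5, alpha_7, alpha_10} form a chain of 6 nodes with a double edge at one end; the terminal node there is the unique long simple root (C_6), and {alpha_3, alpha_6, alpha_8, alpha_9} form a chain of 4 nodes with a double edge between the middle two (F_4). A semisimple Lie algebra decomposes uniquely as the direct sum of simple ideals, one per connected component of its Dynkin diagram, so g ≅ C_6 ⊕ F_4 (dimension 78 + 52 = 130).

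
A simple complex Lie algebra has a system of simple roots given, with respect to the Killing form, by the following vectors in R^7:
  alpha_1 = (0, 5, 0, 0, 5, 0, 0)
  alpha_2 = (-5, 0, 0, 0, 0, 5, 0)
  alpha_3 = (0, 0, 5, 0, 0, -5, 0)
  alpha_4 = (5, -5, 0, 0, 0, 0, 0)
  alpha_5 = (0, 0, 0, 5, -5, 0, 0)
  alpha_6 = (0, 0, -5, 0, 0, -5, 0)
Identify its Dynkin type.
D_6 (so(12))

Compute the Cartan integers a_ij = 2(alpha_i, alpha_j)/(alpha_j, alpha_j); the resulting 6x6 Cartan matrix is
[[2, 0, 0, -1, -1, 0], [0, 2, -1, -1, 0, -1], [0, -1, 2, 0, 0, 0], [-1, -1, 0, 2, 0, 0], [-1, 0, 0, 0, 2, 0], [0, -1, 0, 0, 0, 2]].
All simple roots have the same length, so the diagram is simply laced. The associated Dynkin diagram is a chain of 4 nodes with a fork of two nodes at one end (D_6), so the type is D_6 (the algebra so(12)).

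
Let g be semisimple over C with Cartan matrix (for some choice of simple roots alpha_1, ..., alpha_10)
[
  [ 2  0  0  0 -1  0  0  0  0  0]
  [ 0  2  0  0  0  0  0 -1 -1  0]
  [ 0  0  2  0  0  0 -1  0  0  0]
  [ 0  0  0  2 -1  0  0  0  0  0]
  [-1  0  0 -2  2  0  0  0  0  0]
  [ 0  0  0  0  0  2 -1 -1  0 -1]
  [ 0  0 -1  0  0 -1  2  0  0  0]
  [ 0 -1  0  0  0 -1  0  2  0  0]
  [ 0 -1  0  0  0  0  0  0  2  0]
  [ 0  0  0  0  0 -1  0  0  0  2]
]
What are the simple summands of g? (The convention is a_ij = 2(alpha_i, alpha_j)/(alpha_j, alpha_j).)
The diagram associated to this matrix has two connected components: the simple roots {alpha_1, alpha_4, alpha_5} form a chain of 3 nodes with a double edge at one end; the terminal node there is the unique short simple root (B_3), and {alpha_2, alpha_3, alpha_6, alpha_7, alpha_8, alpha_9, alpha_10} form a chain of 6 nodes with one extra node attached to the third node from one end (E_7). A semisimple Lie algebra decomposes uniquely as the direct sum of simple ideals, one per connected component of its Dynkin diagram, so g ≅ B_3 ⊕ E_7 (dimension 21 + 133 = 154).

B_3 + E_7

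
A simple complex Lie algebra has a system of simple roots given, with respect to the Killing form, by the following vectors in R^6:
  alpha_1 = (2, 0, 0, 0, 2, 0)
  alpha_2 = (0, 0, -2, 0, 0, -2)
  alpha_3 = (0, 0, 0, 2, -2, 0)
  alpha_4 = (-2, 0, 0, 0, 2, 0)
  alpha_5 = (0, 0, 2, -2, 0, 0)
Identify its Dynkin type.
D_5 (so(10))

Compute the Cartan integers a_ij = 2(alpha_i, alpha_j)/(alpha_j, alpha_j); the resulting 5x5 Cartan matrix is
[[2, 0, -1, 0, 0], [0, 2, 0, 0, -1], [-1, 0, 2, -1, -1], [0, 0, -1, 2, 0], [0, -1, -1, 0, 2]].
All simple roots have the same length, so the diagram is simply laced. The associated Dynkin diagram is a chain of 3 nodes with a fork of two nodes at one end (D_5), so the type is D_5 (the algebra so(10)).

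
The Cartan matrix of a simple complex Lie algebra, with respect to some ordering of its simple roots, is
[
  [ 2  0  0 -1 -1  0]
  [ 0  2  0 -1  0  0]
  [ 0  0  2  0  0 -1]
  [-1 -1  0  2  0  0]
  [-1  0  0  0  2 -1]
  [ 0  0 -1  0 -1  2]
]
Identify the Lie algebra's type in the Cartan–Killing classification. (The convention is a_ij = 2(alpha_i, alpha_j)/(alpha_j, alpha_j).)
The matrix has rank 6 with 2's on the diagonal. Reading the off-diagonal entries as Dynkin edges (a single edge where a_ij = a_ji = -1; a double or triple edge where a_ij * a_ji = 2 or 3), the diagram is a chain of 6 nodes with single edges (A_6). One simple-root ordering that puts it in standard form is (alpha_2, alpha_4, alpha_1, alpha_5, alpha_6, alpha_3). So the algebra is type A_6, i.e. sl(7).

A_6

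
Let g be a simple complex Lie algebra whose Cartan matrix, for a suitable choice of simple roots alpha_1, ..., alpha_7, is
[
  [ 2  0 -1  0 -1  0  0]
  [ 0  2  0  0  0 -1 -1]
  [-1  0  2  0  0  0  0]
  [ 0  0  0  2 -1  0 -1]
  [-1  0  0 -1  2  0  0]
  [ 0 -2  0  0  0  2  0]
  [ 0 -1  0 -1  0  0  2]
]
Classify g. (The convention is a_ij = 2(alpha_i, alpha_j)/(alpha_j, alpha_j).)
C_7 (sp(14))

The matrix has rank 7 with 2's on the diagonal. Reading the off-diagonal entries as Dynkin edges (a single edge where a_ij = a_ji = -1; a double or triple edge where a_ij * a_ji = 2 or 3), the diagram is a chain of 7 nodes with a double edge at one end; the terminal node there is the unique long simple root (C_7). One simple-root ordering that puts it in standard form is (alpha_3, alpha_1, alpha_5, alpha_4, alpha_7, alpha_2, alpha_6). So the algebra is type C_7, i.e. sp(14).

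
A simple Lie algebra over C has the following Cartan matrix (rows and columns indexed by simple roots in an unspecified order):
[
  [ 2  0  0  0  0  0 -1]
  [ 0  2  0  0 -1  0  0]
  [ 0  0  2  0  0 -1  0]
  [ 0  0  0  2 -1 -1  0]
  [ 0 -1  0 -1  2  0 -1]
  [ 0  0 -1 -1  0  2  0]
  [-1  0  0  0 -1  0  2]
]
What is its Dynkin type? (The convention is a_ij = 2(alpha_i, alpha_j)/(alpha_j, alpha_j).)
The matrix has rank 7 with 2's on the diagonal. Reading the off-diagonal entries as Dynkin edges (a single edge where a_ij = a_ji = -1; a double or triple edge where a_ij * a_ji = 2 or 3), the diagram is a chain of 6 nodes with one extra node attached to the third node from one end (E_7). One simple-root ordering that puts it in standard form is (alpha_1, alpha_2, alpha_7, alpha_5, alpha_4, alpha_6, alpha_3). So the algebra is type E_7.

E_7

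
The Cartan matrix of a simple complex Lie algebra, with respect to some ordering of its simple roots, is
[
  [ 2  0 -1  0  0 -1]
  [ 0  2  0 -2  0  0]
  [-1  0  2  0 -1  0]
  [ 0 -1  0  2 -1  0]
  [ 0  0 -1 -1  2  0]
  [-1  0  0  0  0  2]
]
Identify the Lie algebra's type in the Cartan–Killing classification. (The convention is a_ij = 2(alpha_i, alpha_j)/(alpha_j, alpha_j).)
C_6

The matrix has rank 6 with 2's on the diagonal. Reading the off-diagonal entries as Dynkin edges (a single edge where a_ij = a_ji = -1; a double or triple edge where a_ij * a_ji = 2 or 3), the diagram is a chain of 6 nodes with a double edge at one end; the terminal node there is the unique long simple root (C_6). One simple-root ordering that puts it in standard form is (alpha_6, alpha_1, alpha_3, alpha_5, alpha_4, alpha_2). So the algebra is type C_6, i.e. sp(12).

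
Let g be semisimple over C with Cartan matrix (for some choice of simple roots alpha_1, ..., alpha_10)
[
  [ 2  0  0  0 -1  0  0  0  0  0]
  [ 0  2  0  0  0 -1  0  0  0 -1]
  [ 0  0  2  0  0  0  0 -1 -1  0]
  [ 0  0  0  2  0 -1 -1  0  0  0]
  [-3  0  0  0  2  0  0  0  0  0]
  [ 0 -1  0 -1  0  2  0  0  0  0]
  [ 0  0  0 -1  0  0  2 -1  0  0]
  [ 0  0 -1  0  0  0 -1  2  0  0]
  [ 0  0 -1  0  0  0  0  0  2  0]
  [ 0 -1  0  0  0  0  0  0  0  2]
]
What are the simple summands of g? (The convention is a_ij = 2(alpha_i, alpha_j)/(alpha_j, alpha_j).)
The diagram associated to this matrix has two connected components: the simple roots {alpha_2, alpha_3, alpha_4, alpha_6, alpha_7, alpha_8, alpha_9, alpha_10} form a chain of 8 nodes with single edges (A_8), and {alpha_1, alpha_5} form two nodes joined by a triple edge (G_2). A semisimple Lie algebra decomposes uniquely as the direct sum of simple ideals, one per connected component of its Dynkin diagram, so g ≅ A_8 ⊕ G_2 (dimension 80 + 14 = 94).

A_8 (sl(9)) ⊕ G_2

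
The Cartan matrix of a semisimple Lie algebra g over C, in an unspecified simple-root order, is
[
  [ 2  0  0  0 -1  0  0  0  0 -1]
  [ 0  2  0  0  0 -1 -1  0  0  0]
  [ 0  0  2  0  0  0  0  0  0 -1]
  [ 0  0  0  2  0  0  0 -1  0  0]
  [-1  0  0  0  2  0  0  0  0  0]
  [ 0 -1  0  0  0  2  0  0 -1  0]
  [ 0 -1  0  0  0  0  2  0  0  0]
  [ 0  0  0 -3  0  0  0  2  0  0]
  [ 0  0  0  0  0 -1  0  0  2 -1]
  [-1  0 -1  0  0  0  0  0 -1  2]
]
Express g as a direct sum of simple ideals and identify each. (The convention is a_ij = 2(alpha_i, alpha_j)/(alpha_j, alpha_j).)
E8 ⊕ G2

The diagram associated to this matrix has two connected components: the simple roots {alpha_1, alpha_2, alpha_3, alpha_5, alpha_6, alpha_7, alpha_9, alpha_10} form a chain of 7 nodes with one extra node attached to the third node from one end (E_8), and {alpha_4, alpha_8} form two nodes joined by a triple edge (G_2). A semisimple Lie algebra decomposes uniquely as the direct sum of simple ideals, one per connected component of its Dynkin diagram, so g ≅ E_8 ⊕ G_2 (dimension 248 + 14 = 262).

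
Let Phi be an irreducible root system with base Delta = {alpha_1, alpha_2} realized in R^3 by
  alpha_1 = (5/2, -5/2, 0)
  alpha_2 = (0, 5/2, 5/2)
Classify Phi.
Compute the Cartan integers a_ij = 2(alpha_i, alpha_j)/(alpha_j, alpha_j); the resulting 2x2 Cartan matrix is
[[2, -1], [-1, 2]].
All simple roots have the same length, so the diagram is simply laced. The associated Dynkin diagram is a chain of 2 nodes with single edges (A_2), so the type is A_2 (the algebra sl(3)).

A2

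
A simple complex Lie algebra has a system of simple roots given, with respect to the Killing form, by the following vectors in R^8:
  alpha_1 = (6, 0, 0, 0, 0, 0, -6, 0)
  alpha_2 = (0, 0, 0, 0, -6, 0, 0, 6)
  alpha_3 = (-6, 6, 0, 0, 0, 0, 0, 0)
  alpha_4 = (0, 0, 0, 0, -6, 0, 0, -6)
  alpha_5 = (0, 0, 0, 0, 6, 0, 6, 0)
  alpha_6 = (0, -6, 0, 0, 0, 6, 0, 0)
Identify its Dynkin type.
Compute the Cartan integers a_ij = 2(alpha_i, alpha_j)/(alpha_j, alpha_j); the resulting 6x6 Cartan matrix is
[[2, 0, -1, 0, -1, 0], [0, 2, 0, 0, -1, 0], [-1, 0, 2, 0, 0, -1], [0, 0, 0, 2, -1, 0], [-1, -1, 0, -1, 2, 0], [0, 0, -1, 0, 0, 2]].
All simple roots have the same length, so the diagram is simply laced. The associated Dynkin diagram is a chain of 4 nodes with a fork of two nodes at one end (D_6), so the type is D_6 (the algebra so(12)).

D6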